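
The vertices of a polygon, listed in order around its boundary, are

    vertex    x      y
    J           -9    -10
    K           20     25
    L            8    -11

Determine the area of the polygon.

312

Apply Gauss's area formula: 2A = Σ (x_i·y_{i+1} − x_{i+1}·y_i), indices taken mod 3.
Σ = (-25) + (-420) + (-179) = -624
Area = |Σ|/2 = 312.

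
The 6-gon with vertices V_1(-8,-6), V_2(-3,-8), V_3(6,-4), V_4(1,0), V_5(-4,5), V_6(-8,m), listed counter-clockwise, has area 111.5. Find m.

5

The doubled signed area Σ (x_i y_{i+1} − x_{i+1} y_i) is linear in m.
With m=0 it equals 203; the coefficient of m is 4 (from the two edges through V_6).
So 4·m + 203 = 2·111.5 = 223 ⇒ m = 5.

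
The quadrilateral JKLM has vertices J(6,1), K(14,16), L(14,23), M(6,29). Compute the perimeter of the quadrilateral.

62

|JK| = √((8)² + (15)²) = √289 = 17
|KL| = √((0)² + (7)²) = √49 = 7
|LM| = √((-8)² + (6)²) = √100 = 10
|MJ| = √((0)² + (-28)²) = √784 = 28
Perimeter = 17 + 7 + 10 + 28 = 62.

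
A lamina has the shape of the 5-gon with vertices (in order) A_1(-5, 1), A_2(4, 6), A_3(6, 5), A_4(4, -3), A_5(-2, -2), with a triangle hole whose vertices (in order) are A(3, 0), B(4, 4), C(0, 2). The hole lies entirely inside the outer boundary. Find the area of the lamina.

50

Outer boundary:
Σ = (-34) + (-16) + (-38) + (-14) + (-12) = -114
Area = |Σ|/2 = 57.
Hole:
Apply the surveyor's formula: 2A = Σ (x_i·y_{i+1} − x_{i+1}·y_i), indices taken mod 3.
Σ = (12) + (8) + (-6) = 14
Area = |Σ|/2 = 7.
Net area = 57 − 7 = 50.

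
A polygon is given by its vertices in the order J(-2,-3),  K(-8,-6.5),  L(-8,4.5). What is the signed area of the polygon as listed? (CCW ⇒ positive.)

-33

Σ = (-11) + (-88) + (33) = -66
Signed area = Σ/2 = -33 (negative ⇒ clockwise traversal).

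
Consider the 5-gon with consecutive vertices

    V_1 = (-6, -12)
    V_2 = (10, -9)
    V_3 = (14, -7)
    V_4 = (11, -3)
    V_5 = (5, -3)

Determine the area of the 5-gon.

84.5

Apply the shoelace formula: 2A = Σ (x_i·y_{i+1} − x_{i+1}·y_i), indices taken mod 5.
Cross-terms: 174, 56, 35, -18, -78  ⇒  Σ = 169
Area = |Σ|/2 = 84.5.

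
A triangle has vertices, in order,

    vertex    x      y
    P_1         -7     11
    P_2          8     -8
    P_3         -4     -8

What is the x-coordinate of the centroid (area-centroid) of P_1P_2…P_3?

-1

Apply the shoelace (surveyor's) formula. First the cross-terms c_i = x_i·y_{i+1} − x_{i+1}·y_i:
  -32, -96, -100  ⇒  2A = -228, A = -114.
Then Σ (x_i + x_{i+1})·c_i = 684, so x̄ = 684 / (6·(-114)) = -1.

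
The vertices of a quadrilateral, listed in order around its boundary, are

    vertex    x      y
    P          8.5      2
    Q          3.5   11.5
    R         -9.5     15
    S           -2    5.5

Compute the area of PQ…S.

89.75

Cross-terms: 90.75, 161.75, -22.25, -50.75  ⇒  Σ = 179.5
Area = |Σ|/2 = 89.75.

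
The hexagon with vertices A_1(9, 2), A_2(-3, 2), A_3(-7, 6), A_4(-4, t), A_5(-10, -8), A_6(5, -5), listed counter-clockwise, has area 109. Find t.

-1

Write out the shoelace sum; only the two edges meeting at A_4 involve t:
2·Area = [((-7)·t − (-4)·6) + ((-4)·(-8) − (-10)·t)] + 165
       = 3·t + 221 = 218
⇒ t = -1.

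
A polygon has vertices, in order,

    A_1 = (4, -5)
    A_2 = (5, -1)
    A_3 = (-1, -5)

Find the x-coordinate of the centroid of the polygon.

Apply the shoelace formula. First the cross-terms c_i = x_i·y_{i+1} − x_{i+1}·y_i:
  21, -26, 25  ⇒  2A = 20, A = 10.
Then Σ (x_i + x_{i+1})·c_i = 160, so x̄ = 160 / (6·10) = 8/3.

8/3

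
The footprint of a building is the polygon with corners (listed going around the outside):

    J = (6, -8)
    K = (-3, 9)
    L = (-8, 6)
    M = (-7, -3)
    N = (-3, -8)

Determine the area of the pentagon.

Σ = (30) + (54) + (66) + (47) + (72) = 269
Area = |Σ|/2 = 134.5.

134.5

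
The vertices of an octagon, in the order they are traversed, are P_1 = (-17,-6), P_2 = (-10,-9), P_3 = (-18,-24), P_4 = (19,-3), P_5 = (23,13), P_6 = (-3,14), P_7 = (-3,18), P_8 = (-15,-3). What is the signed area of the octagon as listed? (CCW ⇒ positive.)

832

Apply the shoelace formula: 2A = Σ (x_i·y_{i+1} − x_{i+1}·y_i), indices taken mod 8.
Σ = (93) + (78) + (510) + (316) + (361) + (-12) + (279) + (39) = 1664
Signed area = Σ/2 = 832 (positive ⇒ counter-clockwise traversal).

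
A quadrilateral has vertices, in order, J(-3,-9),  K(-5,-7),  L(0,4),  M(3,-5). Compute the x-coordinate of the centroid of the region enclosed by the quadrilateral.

-128/147

Apply Gauss's area formula. First the cross-terms c_i = x_i·y_{i+1} − x_{i+1}·y_i:
  -24, -20, -12, -42  ⇒  2A = -98, A = -49.
Then Σ (x_i + x_{i+1})·c_i = 256, so x̄ = 256 / (6·(-49)) = -128/147.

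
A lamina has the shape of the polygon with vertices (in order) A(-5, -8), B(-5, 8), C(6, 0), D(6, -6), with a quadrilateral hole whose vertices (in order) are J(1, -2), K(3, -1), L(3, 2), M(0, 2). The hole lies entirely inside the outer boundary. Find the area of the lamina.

112

Outer boundary:
Apply the shoelace (surveyor's) formula: 2A = Σ (x_i·y_{i+1} − x_{i+1}·y_i), indices taken mod 4.
A→B: (-5)(8) − (-5)(-8) = -80
B→C: (-5)(0) − (6)(8) = -48
C→D: (6)(-6) − (6)(0) = -36
D→A: (6)(-8) − (-5)(-6) = -78
Σ = -242
Area = |Σ|/2 = 121.
Hole:
Σ = (5) + (9) + (6) + (-2) = 18
Area = |Σ|/2 = 9.
Net area = 121 − 9 = 112.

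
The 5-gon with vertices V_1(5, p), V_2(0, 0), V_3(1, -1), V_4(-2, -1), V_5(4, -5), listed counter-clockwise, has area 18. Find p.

0

The doubled signed area Σ (x_i y_{i+1} − x_{i+1} y_i) is linear in p.
With p=0 it equals 36; the coefficient of p is 4 (from the two edges through V_1).
So 4·p + 36 = 2·18 = 36 ⇒ p = 0.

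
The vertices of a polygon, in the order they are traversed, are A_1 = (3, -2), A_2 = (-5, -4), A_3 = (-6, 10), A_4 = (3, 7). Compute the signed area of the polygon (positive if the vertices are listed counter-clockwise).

Apply the shoelace formula: 2A = Σ (x_i·y_{i+1} − x_{i+1}·y_i), indices taken mod 4.
Cross-terms: -22, -74, -72, -27  ⇒  Σ = -195
Signed area = Σ/2 = -97.5 (negative ⇒ clockwise traversal).

-97.5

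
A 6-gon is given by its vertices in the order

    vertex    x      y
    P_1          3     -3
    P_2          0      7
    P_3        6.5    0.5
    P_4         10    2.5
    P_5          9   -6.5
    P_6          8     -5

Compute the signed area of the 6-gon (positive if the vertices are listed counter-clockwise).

Apply the shoelace (surveyor's) formula: 2A = Σ (x_i·y_{i+1} − x_{i+1}·y_i), indices taken mod 6.
Σ = (21) + (-45.5) + (11.25) + (-87.5) + (7) + (-9) = -102.75
Signed area = Σ/2 = -51.375 (negative ⇒ clockwise traversal).

-51.375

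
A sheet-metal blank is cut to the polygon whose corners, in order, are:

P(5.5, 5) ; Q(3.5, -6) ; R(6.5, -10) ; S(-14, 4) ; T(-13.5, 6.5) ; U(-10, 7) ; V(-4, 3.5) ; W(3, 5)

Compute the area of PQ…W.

P→Q: (5.5)(-6) − (3.5)(5) = -50.5
Q→R: (3.5)(-10) − (6.5)(-6) = 4
R→S: (6.5)(4) − (-14)(-10) = -114
S→T: (-14)(6.5) − (-13.5)(4) = -37
T→U: (-13.5)(7) − (-10)(6.5) = -29.5
U→V: (-10)(3.5) − (-4)(7) = -7
V→W: (-4)(5) − (3)(3.5) = -30.5
W→P: (3)(5) − (5.5)(5) = -12.5
Σ = -277
Area = |Σ|/2 = 138.5.

138.5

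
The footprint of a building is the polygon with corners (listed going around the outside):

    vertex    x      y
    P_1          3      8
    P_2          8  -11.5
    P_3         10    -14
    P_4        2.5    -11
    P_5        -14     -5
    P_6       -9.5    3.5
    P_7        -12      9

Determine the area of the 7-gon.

Apply Gauss's area formula: 2A = Σ (x_i·y_{i+1} − x_{i+1}·y_i), indices taken mod 7.
Σ = (-98.5) + (3) + (-75) + (-166.5) + (-96.5) + (-43.5) + (-123) = -600
Area = |Σ|/2 = 300.

300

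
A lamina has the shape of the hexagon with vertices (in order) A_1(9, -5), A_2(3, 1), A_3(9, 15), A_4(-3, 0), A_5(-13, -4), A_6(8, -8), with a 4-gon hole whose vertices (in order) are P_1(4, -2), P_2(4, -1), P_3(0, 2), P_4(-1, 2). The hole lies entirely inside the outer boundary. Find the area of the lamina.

Outer boundary:
Σ = (24) + (36) + (45) + (12) + (136) + (32) = 285
Area = |Σ|/2 = 142.5.
Hole:
Apply Gauss's area formula: 2A = Σ (x_i·y_{i+1} − x_{i+1}·y_i), indices taken mod 4.
Σ = (4) + (8) + (2) + (-6) = 8
Area = |Σ|/2 = 4.
Net area = 142.5 − 4 = 138.5.

138.5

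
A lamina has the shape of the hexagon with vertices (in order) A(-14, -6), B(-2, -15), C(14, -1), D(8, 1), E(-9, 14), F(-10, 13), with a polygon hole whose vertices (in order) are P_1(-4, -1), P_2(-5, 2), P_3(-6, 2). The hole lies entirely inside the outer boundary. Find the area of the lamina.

Outer boundary:
Apply Gauss's area formula: 2A = Σ (x_i·y_{i+1} − x_{i+1}·y_i), indices taken mod 6.
Σ = (198) + (212) + (22) + (121) + (23) + (242) = 818
Area = |Σ|/2 = 409.
Hole:
Apply the surveyor's formula: 2A = Σ (x_i·y_{i+1} − x_{i+1}·y_i), indices taken mod 3.
P_1→P_2: (-4)(2) − (-5)(-1) = -13
P_2→P_3: (-5)(2) − (-6)(2) = 2
P_3→P_1: (-6)(-1) − (-4)(2) = 14
Σ = 3
Area = |Σ|/2 = 1.5.
Net area = 409 − 1.5 = 407.5.

407.5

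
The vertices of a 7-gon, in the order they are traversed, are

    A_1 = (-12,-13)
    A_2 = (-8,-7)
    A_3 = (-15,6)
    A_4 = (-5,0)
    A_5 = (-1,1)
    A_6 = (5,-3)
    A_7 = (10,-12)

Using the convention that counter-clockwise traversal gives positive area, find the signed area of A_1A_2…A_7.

Apply the surveyor's formula: 2A = Σ (x_i·y_{i+1} − x_{i+1}·y_i), indices taken mod 7.
A_1→A_2: (-12)(-7) − (-8)(-13) = -20
A_2→A_3: (-8)(6) − (-15)(-7) = -153
A_3→A_4: (-15)(0) − (-5)(6) = 30
A_4→A_5: (-5)(1) − (-1)(0) = -5
A_5→A_6: (-1)(-3) − (5)(1) = -2
A_6→A_7: (5)(-12) − (10)(-3) = -30
A_7→A_1: (10)(-13) − (-12)(-12) = -274
Σ = -454
Signed area = Σ/2 = -227 (negative ⇒ clockwise traversal).

-227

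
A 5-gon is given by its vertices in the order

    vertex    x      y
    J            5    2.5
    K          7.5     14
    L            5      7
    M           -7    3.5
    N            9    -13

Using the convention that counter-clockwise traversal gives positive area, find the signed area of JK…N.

123.625

Apply Gauss's area formula: 2A = Σ (x_i·y_{i+1} − x_{i+1}·y_i), indices taken mod 5.
J→K: (5)(14) − (7.5)(2.5) = 51.25
K→L: (7.5)(7) − (5)(14) = -17.5
L→M: (5)(3.5) − (-7)(7) = 66.5
M→N: (-7)(-13) − (9)(3.5) = 59.5
N→J: (9)(2.5) − (5)(-13) = 87.5
Σ = 247.25
Signed area = Σ/2 = 123.625 (positive ⇒ counter-clockwise traversal).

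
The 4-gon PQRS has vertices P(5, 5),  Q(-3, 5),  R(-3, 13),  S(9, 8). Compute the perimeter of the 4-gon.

34

|PQ| = √((-8)² + (0)²) = √64 = 8
|QR| = √((0)² + (8)²) = √64 = 8
|RS| = √((12)² + (-5)²) = √169 = 13
|SP| = √((-4)² + (-3)²) = √25 = 5
Perimeter = 8 + 8 + 13 + 5 = 34.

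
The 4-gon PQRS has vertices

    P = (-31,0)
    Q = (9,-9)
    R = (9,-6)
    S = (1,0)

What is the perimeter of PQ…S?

86

|PQ| = √((40)² + (-9)²) = √1681 = 41
|QR| = √((0)² + (3)²) = √9 = 3
|RS| = √((-8)² + (6)²) = √100 = 10
|SP| = √((-32)² + (0)²) = √1024 = 32
Perimeter = 41 + 3 + 10 + 32 = 86.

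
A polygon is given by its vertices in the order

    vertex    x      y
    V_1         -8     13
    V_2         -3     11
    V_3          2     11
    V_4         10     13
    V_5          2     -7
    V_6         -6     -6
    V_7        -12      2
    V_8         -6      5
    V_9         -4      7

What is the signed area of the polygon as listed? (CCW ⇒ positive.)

Cross-terms: -49, -55, -84, -96, -54, -84, -48, -22, 4  ⇒  Σ = -488
Signed area = Σ/2 = -244 (negative ⇒ clockwise traversal).

-244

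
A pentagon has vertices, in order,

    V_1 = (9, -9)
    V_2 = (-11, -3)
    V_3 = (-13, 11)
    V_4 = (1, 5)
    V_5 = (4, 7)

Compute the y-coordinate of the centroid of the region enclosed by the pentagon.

Apply the surveyor's formula. First the cross-terms c_i = x_i·y_{i+1} − x_{i+1}·y_i:
  -126, -160, -76, -13, -99  ⇒  2A = -474, A = -237.
Then Σ (y_i + y_{i+1})·c_i = -942, so ȳ = -942 / (6·(-237)) = 157/237.

157/237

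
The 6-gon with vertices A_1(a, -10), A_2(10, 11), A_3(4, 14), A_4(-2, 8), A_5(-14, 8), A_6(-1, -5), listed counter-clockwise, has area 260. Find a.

5

The doubled signed area Σ (x_i y_{i+1} − x_{i+1} y_i) is linear in a.
With a=0 it equals 440; the coefficient of a is 16 (from the two edges through A_1).
So 16·a + 440 = 2·260 = 520 ⇒ a = 5.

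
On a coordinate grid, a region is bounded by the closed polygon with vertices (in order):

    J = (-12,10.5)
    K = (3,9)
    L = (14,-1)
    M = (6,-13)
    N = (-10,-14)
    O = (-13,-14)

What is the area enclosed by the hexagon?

Apply the shoelace (surveyor's) formula: 2A = Σ (x_i·y_{i+1} − x_{i+1}·y_i), indices taken mod 6.
Σ = (-139.5) + (-129) + (-176) + (-214) + (-42) + (-304.5) = -1005
Area = |Σ|/2 = 502.5.

502.5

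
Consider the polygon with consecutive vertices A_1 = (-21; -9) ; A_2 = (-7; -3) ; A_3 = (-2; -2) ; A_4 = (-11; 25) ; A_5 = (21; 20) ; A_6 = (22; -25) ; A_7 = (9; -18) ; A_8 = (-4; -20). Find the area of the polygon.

Cross-terms: 0, 8, -72, -745, -965, -171, -252, -384  ⇒  Σ = -2581
Area = |Σ|/2 = 1290.5.

1290.5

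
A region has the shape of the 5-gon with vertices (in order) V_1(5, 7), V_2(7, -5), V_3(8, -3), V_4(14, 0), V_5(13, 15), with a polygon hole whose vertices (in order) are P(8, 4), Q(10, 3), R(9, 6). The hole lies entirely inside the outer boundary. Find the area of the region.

Outer boundary:
Apply the surveyor's formula: 2A = Σ (x_i·y_{i+1} − x_{i+1}·y_i), indices taken mod 5.
Cross-terms: -74, 19, 42, 210, 16  ⇒  Σ = 213
Area = |Σ|/2 = 106.5.
Hole:
Apply the surveyor's formula: 2A = Σ (x_i·y_{i+1} − x_{i+1}·y_i), indices taken mod 3.
Cross-terms: -16, 33, -12  ⇒  Σ = 5
Area = |Σ|/2 = 2.5.
Net area = 106.5 − 2.5 = 104.

104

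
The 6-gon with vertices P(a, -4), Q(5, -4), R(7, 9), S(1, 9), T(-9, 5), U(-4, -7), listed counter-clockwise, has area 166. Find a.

0

The doubled signed area Σ (x_i y_{i+1} − x_{i+1} y_i) is linear in a.
With a=0 it equals 332; the coefficient of a is 3 (from the two edges through P).
So 3·a + 332 = 2·166 = 332 ⇒ a = 0.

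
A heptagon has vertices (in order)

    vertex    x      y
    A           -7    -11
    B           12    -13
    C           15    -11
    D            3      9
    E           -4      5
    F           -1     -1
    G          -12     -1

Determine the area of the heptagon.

314

Apply the shoelace formula: 2A = Σ (x_i·y_{i+1} − x_{i+1}·y_i), indices taken mod 7.
Cross-terms: 223, 63, 168, 51, 9, -11, 125  ⇒  Σ = 628
Area = |Σ|/2 = 314.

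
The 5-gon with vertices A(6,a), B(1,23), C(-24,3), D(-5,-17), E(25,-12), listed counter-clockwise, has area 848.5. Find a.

1

Write out the shoelace sum; only the two edges meeting at A involve a:
2·Area = [(25·a − 6·(-12)) + (6·23 − 1·a)] + 1463
       = 24·a + 1673 = 1697
⇒ a = 1.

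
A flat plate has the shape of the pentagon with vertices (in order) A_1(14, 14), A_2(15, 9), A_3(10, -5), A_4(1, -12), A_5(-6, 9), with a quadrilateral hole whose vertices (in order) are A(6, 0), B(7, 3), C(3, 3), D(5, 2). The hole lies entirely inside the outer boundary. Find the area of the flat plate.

314

Outer boundary:
Cross-terms: -84, -165, -115, -63, -210  ⇒  Σ = -637
Area = |Σ|/2 = 318.5.
Hole:
Σ = (18) + (12) + (-9) + (-12) = 9
Area = |Σ|/2 = 4.5.
Net area = 318.5 − 4.5 = 314.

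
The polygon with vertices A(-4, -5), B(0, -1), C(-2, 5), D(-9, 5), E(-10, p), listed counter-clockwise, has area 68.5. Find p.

The doubled signed area Σ (x_i y_{i+1} − x_{i+1} y_i) is linear in p.
With p=0 it equals 137; the coefficient of p is -5 (from the two edges through E).
So -5·p + 137 = 2·68.5 = 137 ⇒ p = 0.

0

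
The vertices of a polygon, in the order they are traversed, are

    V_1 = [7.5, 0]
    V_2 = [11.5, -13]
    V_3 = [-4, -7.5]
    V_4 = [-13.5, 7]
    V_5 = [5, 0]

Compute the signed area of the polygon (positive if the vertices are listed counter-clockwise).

-200

Apply Gauss's area formula: 2A = Σ (x_i·y_{i+1} − x_{i+1}·y_i), indices taken mod 5.
Σ = (-97.5) + (-138.25) + (-129.25) + (-35) + (0) = -400
Signed area = Σ/2 = -200 (negative ⇒ clockwise traversal).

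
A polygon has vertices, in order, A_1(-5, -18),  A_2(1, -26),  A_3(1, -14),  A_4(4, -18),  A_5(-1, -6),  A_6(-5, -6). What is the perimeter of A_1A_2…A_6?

56

|A_1A_2| = √((6)² + (-8)²) = √100 = 10
|A_2A_3| = √((0)² + (12)²) = √144 = 12
|A_3A_4| = √((3)² + (-4)²) = √25 = 5
|A_4A_5| = √((-5)² + (12)²) = √169 = 13
|A_5A_6| = √((-4)² + (0)²) = √16 = 4
|A_6A_1| = √((0)² + (-12)²) = √144 = 12
Perimeter = 10 + 12 + 5 + 13 + 4 + 12 = 56.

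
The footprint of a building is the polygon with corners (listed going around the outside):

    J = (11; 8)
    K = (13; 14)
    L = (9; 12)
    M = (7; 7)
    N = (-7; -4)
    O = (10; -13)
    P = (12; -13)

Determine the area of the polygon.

238

Apply the shoelace (surveyor's) formula: 2A = Σ (x_i·y_{i+1} − x_{i+1}·y_i), indices taken mod 7.
Cross-terms: 50, 30, -21, 21, 131, 26, 239  ⇒  Σ = 476
Area = |Σ|/2 = 238.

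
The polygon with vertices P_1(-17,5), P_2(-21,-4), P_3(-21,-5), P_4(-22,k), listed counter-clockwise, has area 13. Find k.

Write out the shoelace sum; only the two edges meeting at P_4 involve k:
2·Area = [((-21)·k − (-22)·(-5)) + ((-22)·5 − (-17)·k)] + 194
       = -4·k + -26 = 26
⇒ k = -13.

-13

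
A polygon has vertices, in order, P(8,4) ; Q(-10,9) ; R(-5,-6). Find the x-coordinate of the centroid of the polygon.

Apply the shoelace formula. First the cross-terms c_i = x_i·y_{i+1} − x_{i+1}·y_i:
  112, 105, 28  ⇒  2A = 245, A = 122.5.
Then Σ (x_i + x_{i+1})·c_i = -1715, so x̄ = -1715 / (6·122.5) = -7/3.

-7/3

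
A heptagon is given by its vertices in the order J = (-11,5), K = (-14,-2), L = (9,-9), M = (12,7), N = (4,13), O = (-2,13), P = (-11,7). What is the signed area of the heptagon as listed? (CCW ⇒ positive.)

Apply the shoelace (surveyor's) formula: 2A = Σ (x_i·y_{i+1} − x_{i+1}·y_i), indices taken mod 7.
Cross-terms: 92, 144, 171, 128, 78, 129, 22  ⇒  Σ = 764
Signed area = Σ/2 = 382 (positive ⇒ counter-clockwise traversal).

382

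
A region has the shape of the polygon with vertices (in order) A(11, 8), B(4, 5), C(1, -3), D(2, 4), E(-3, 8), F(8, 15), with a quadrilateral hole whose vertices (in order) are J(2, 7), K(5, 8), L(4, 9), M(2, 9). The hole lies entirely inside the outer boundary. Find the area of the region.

Outer boundary:
Apply the shoelace (surveyor's) formula: 2A = Σ (x_i·y_{i+1} − x_{i+1}·y_i), indices taken mod 6.
A→B: (11)(5) − (4)(8) = 23
B→C: (4)(-3) − (1)(5) = -17
C→D: (1)(4) − (2)(-3) = 10
D→E: (2)(8) − (-3)(4) = 28
E→F: (-3)(15) − (8)(8) = -109
F→A: (8)(8) − (11)(15) = -101
Σ = -166
Area = |Σ|/2 = 83.
Hole:
Apply the surveyor's formula: 2A = Σ (x_i·y_{i+1} − x_{i+1}·y_i), indices taken mod 4.
Σ = (-19) + (13) + (18) + (-4) = 8
Area = |Σ|/2 = 4.
Net area = 83 − 4 = 79.

79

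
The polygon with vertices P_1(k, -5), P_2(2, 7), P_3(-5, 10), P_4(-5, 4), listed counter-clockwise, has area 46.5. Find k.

-9

The doubled signed area Σ (x_i y_{i+1} − x_{i+1} y_i) is linear in k.
With k=0 it equals 120; the coefficient of k is 3 (from the two edges through P_1).
So 3·k + 120 = 2·46.5 = 93 ⇒ k = -9.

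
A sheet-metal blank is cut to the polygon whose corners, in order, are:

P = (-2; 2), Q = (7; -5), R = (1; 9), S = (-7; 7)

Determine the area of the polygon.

Apply the surveyor's formula: 2A = Σ (x_i·y_{i+1} − x_{i+1}·y_i), indices taken mod 4.
Σ = (-4) + (68) + (70) + (0) = 134
Area = |Σ|/2 = 67.

67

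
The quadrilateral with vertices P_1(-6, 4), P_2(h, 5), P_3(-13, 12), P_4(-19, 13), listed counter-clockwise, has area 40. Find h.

Write out the shoelace sum; only the two edges meeting at P_2 involve h:
2·Area = [((-6)·5 − h·4) + (h·12 − (-13)·5)] + 61
       = 8·h + 96 = 80
⇒ h = -2.

-2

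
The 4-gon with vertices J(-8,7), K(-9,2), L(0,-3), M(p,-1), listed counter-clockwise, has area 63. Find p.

Write out the shoelace sum; only the two edges meeting at M involve p:
2·Area = [(0·(-1) − p·(-3)) + (p·7 − (-8)·(-1))] + 74
       = 10·p + 66 = 126
⇒ p = 6.

6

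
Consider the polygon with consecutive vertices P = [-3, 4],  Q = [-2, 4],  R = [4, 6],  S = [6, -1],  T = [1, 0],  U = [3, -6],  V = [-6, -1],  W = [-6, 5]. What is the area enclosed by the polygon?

80.5

Σ = (-4) + (-28) + (-40) + (1) + (-6) + (-39) + (-36) + (-9) = -161
Area = |Σ|/2 = 80.5.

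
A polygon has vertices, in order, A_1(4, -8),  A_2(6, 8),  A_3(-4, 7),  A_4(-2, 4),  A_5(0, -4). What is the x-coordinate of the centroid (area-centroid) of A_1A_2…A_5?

Apply the shoelace (surveyor's) formula. First the cross-terms c_i = x_i·y_{i+1} − x_{i+1}·y_i:
  80, 74, -2, 8, 16  ⇒  2A = 176, A = 88.
Then Σ (x_i + x_{i+1})·c_i = 1008, so x̄ = 1008 / (6·88) = 21/11.

21/11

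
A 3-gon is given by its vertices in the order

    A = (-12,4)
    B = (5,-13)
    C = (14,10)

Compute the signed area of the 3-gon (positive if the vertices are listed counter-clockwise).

272

Apply the shoelace formula: 2A = Σ (x_i·y_{i+1} − x_{i+1}·y_i), indices taken mod 3.
A→B: (-12)(-13) − (5)(4) = 136
B→C: (5)(10) − (14)(-13) = 232
C→A: (14)(4) − (-12)(10) = 176
Σ = 544
Signed area = Σ/2 = 272 (positive ⇒ counter-clockwise traversal).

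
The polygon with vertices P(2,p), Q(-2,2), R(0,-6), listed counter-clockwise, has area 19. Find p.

The doubled signed area Σ (x_i y_{i+1} − x_{i+1} y_i) is linear in p.
With p=0 it equals 28; the coefficient of p is 2 (from the two edges through P).
So 2·p + 28 = 2·19 = 38 ⇒ p = 5.

5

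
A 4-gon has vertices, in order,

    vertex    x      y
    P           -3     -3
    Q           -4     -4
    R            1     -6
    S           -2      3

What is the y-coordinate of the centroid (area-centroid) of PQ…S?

-253/102

Apply the surveyor's formula. First the cross-terms c_i = x_i·y_{i+1} − x_{i+1}·y_i:
  0, 28, -9, 15  ⇒  2A = 34, A = 17.
Then Σ (y_i + y_{i+1})·c_i = -253, so ȳ = -253 / (6·17) = -253/102.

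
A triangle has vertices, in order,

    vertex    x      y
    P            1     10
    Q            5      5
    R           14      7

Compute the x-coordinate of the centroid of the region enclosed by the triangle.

20/3

Apply Gauss's area formula. First the cross-terms c_i = x_i·y_{i+1} − x_{i+1}·y_i:
  -45, -35, 133  ⇒  2A = 53, A = 26.5.
Then Σ (x_i + x_{i+1})·c_i = 1060, so x̄ = 1060 / (6·26.5) = 20/3.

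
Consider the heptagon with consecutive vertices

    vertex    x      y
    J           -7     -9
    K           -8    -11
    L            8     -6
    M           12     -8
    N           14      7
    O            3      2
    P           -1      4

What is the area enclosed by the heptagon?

Σ = (5) + (136) + (8) + (196) + (7) + (14) + (37) = 403
Area = |Σ|/2 = 201.5.

201.5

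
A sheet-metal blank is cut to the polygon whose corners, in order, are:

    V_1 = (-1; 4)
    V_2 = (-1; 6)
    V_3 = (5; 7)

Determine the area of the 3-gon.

Σ = (-2) + (-37) + (27) = -12
Area = |Σ|/2 = 6.

6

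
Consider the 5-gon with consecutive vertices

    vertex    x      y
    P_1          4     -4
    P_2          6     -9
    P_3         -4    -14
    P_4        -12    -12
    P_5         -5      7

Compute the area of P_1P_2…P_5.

Σ = (-12) + (-120) + (-120) + (-144) + (-8) = -404
Area = |Σ|/2 = 202.

202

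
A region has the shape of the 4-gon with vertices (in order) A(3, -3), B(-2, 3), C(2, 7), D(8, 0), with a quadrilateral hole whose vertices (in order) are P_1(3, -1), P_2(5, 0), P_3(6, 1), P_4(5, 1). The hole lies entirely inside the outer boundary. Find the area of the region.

Outer boundary:
Apply the shoelace (surveyor's) formula: 2A = Σ (x_i·y_{i+1} − x_{i+1}·y_i), indices taken mod 4.
A→B: (3)(3) − (-2)(-3) = 3
B→C: (-2)(7) − (2)(3) = -20
C→D: (2)(0) − (8)(7) = -56
D→A: (8)(-3) − (3)(0) = -24
Σ = -97
Area = |Σ|/2 = 48.5.
Hole:
Apply the shoelace (surveyor's) formula: 2A = Σ (x_i·y_{i+1} − x_{i+1}·y_i), indices taken mod 4.
Σ = (5) + (5) + (1) + (-8) = 3
Area = |Σ|/2 = 1.5.
Net area = 48.5 − 1.5 = 47.

47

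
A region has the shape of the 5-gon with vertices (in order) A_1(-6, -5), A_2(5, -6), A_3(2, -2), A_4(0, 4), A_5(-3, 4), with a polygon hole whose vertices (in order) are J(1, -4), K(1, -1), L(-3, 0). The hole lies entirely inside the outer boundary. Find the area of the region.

55

Outer boundary:
Apply the shoelace (surveyor's) formula: 2A = Σ (x_i·y_{i+1} − x_{i+1}·y_i), indices taken mod 5.
A_1→A_2: (-6)(-6) − (5)(-5) = 61
A_2→A_3: (5)(-2) − (2)(-6) = 2
A_3→A_4: (2)(4) − (0)(-2) = 8
A_4→A_5: (0)(4) − (-3)(4) = 12
A_5→A_1: (-3)(-5) − (-6)(4) = 39
Σ = 122
Area = |Σ|/2 = 61.
Hole:
Apply Gauss's area formula: 2A = Σ (x_i·y_{i+1} − x_{i+1}·y_i), indices taken mod 3.
J→K: (1)(-1) − (1)(-4) = 3
K→L: (1)(0) − (-3)(-1) = -3
L→J: (-3)(-4) − (1)(0) = 12
Σ = 12
Area = |Σ|/2 = 6.
Net area = 61 − 6 = 55.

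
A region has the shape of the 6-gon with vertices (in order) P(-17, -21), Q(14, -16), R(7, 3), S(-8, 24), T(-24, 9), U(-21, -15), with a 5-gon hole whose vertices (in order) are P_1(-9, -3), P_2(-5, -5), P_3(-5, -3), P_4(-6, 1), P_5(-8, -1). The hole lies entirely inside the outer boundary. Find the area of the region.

Outer boundary:
Apply the surveyor's formula: 2A = Σ (x_i·y_{i+1} − x_{i+1}·y_i), indices taken mod 6.
P→Q: (-17)(-16) − (14)(-21) = 566
Q→R: (14)(3) − (7)(-16) = 154
R→S: (7)(24) − (-8)(3) = 192
S→T: (-8)(9) − (-24)(24) = 504
T→U: (-24)(-15) − (-21)(9) = 549
U→P: (-21)(-21) − (-17)(-15) = 186
Σ = 2151
Area = |Σ|/2 = 1075.5.
Hole:
Cross-terms: 30, -10, -23, 14, 15  ⇒  Σ = 26
Area = |Σ|/2 = 13.
Net area = 1075.5 − 13 = 1062.5.

1062.5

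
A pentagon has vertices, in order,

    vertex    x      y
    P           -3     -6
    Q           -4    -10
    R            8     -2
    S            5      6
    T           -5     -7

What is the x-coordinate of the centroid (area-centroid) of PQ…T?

Apply Gauss's area formula. First the cross-terms c_i = x_i·y_{i+1} − x_{i+1}·y_i:
  6, 88, 58, -5, 9  ⇒  2A = 156, A = 78.
Then Σ (x_i + x_{i+1})·c_i = 992, so x̄ = 992 / (6·78) = 248/117.

248/117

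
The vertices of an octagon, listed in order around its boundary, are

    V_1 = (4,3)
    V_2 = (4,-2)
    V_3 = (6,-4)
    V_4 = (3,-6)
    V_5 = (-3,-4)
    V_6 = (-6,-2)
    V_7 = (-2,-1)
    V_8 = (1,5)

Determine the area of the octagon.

Apply Gauss's area formula: 2A = Σ (x_i·y_{i+1} − x_{i+1}·y_i), indices taken mod 8.
Cross-terms: -20, -4, -24, -30, -18, 2, -9, -17  ⇒  Σ = -120
Area = |Σ|/2 = 60.

60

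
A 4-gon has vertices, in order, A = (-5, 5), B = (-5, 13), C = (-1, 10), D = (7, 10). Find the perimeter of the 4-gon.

34

|AB| = √((0)² + (8)²) = √64 = 8
|BC| = √((4)² + (-3)²) = √25 = 5
|CD| = √((8)² + (0)²) = √64 = 8
|DA| = √((-12)² + (-5)²) = √169 = 13
Perimeter = 8 + 5 + 8 + 13 = 34.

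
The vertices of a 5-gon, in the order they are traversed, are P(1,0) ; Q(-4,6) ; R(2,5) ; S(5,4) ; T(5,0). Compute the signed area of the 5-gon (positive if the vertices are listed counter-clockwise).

Apply Gauss's area formula: 2A = Σ (x_i·y_{i+1} − x_{i+1}·y_i), indices taken mod 5.
P→Q: (1)(6) − (-4)(0) = 6
Q→R: (-4)(5) − (2)(6) = -32
R→S: (2)(4) − (5)(5) = -17
S→T: (5)(0) − (5)(4) = -20
T→P: (5)(0) − (1)(0) = 0
Σ = -63
Signed area = Σ/2 = -31.5 (negative ⇒ clockwise traversal).

-31.5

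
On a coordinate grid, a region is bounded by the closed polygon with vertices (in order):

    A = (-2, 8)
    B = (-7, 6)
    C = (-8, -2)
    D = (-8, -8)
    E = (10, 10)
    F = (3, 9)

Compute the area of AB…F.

128

Apply the shoelace (surveyor's) formula: 2A = Σ (x_i·y_{i+1} − x_{i+1}·y_i), indices taken mod 6.
Σ = (44) + (62) + (48) + (0) + (60) + (42) = 256
Area = |Σ|/2 = 128.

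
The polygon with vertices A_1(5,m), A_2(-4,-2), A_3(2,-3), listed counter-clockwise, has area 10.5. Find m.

Write out the shoelace sum; only the two edges meeting at A_1 involve m:
2·Area = [(2·m − 5·(-3)) + (5·(-2) − (-4)·m)] + 16
       = 6·m + 21 = 21
⇒ m = 0.

0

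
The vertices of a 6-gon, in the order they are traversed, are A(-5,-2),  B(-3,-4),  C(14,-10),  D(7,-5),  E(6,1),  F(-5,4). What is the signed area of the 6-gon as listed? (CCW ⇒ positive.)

Apply Gauss's area formula: 2A = Σ (x_i·y_{i+1} − x_{i+1}·y_i), indices taken mod 6.
Σ = (14) + (86) + (0) + (37) + (29) + (30) = 196
Signed area = Σ/2 = 98 (positive ⇒ counter-clockwise traversal).

98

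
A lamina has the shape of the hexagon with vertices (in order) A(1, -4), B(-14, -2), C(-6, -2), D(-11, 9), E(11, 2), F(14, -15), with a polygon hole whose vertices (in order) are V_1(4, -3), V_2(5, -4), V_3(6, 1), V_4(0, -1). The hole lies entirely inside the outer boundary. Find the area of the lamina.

Outer boundary:
Apply the shoelace (surveyor's) formula: 2A = Σ (x_i·y_{i+1} − x_{i+1}·y_i), indices taken mod 6.
Σ = (-58) + (16) + (-76) + (-121) + (-193) + (-41) = -473
Area = |Σ|/2 = 236.5.
Hole:
Apply the surveyor's formula: 2A = Σ (x_i·y_{i+1} − x_{i+1}·y_i), indices taken mod 4.
Σ = (-1) + (29) + (-6) + (4) = 26
Area = |Σ|/2 = 13.
Net area = 236.5 − 13 = 223.5.

223.5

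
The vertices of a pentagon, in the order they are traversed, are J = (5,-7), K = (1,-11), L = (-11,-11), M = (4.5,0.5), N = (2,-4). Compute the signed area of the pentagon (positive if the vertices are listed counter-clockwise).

Apply the shoelace (surveyor's) formula: 2A = Σ (x_i·y_{i+1} − x_{i+1}·y_i), indices taken mod 5.
Cross-terms: -48, -132, 44, -19, 6  ⇒  Σ = -149
Signed area = Σ/2 = -74.5 (negative ⇒ clockwise traversal).

-74.5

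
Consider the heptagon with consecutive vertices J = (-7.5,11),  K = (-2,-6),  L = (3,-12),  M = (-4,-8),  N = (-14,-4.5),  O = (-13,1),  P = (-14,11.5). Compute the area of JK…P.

166.375

Apply Gauss's area formula: 2A = Σ (x_i·y_{i+1} − x_{i+1}·y_i), indices taken mod 7.
Cross-terms: 67, 42, -72, -94, -72.5, -135.5, -67.75  ⇒  Σ = -332.75
Area = |Σ|/2 = 166.375.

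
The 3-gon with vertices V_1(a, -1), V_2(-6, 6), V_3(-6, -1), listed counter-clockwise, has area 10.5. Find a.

-3

The doubled signed area Σ (x_i y_{i+1} − x_{i+1} y_i) is linear in a.
With a=0 it equals 42; the coefficient of a is 7 (from the two edges through V_1).
So 7·a + 42 = 2·10.5 = 21 ⇒ a = -3.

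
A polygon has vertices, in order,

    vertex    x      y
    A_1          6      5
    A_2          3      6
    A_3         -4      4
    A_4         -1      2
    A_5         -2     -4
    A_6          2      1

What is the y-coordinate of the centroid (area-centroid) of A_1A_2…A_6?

Apply the shoelace (surveyor's) formula. First the cross-terms c_i = x_i·y_{i+1} − x_{i+1}·y_i:
  21, 36, -4, 8, 6, 4  ⇒  2A = 71, A = 35.5.
Then Σ (y_i + y_{i+1})·c_i = 557, so ȳ = 557 / (6·35.5) = 557/213.

557/213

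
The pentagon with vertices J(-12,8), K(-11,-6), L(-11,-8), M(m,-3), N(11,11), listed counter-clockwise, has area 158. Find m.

-8

The doubled signed area Σ (x_i y_{i+1} − x_{i+1} y_i) is linear in m.
With m=0 it equals 468; the coefficient of m is 19 (from the two edges through M).
So 19·m + 468 = 2·158 = 316 ⇒ m = -8.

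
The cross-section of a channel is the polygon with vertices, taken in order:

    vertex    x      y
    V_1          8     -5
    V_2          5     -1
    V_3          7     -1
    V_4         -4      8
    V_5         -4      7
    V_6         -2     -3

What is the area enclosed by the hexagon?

Σ = (17) + (2) + (52) + (4) + (26) + (34) = 135
Area = |Σ|/2 = 67.5.

67.5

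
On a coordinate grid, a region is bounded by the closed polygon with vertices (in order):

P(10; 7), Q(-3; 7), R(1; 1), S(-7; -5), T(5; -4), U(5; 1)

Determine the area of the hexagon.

93

Cross-terms: 91, -10, 2, 53, 25, 25  ⇒  Σ = 186
Area = |Σ|/2 = 93.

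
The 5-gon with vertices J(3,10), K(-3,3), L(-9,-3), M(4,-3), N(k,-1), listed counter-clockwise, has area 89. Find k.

5

Write out the shoelace sum; only the two edges meeting at N involve k:
2·Area = [(4·(-1) − k·(-3)) + (k·10 − 3·(-1))] + 114
       = 13·k + 113 = 178
⇒ k = 5.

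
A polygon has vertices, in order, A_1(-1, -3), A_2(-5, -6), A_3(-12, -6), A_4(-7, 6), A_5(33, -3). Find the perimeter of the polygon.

100

|A_1A_2| = √((-4)² + (-3)²) = √25 = 5
|A_2A_3| = √((-7)² + (0)²) = √49 = 7
|A_3A_4| = √((5)² + (12)²) = √169 = 13
|A_4A_5| = √((40)² + (-9)²) = √1681 = 41
|A_5A_1| = √((-34)² + (0)²) = √1156 = 34
Perimeter = 5 + 7 + 13 + 41 + 34 = 100.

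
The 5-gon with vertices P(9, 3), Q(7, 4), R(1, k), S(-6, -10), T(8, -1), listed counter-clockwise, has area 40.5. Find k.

-3

The doubled signed area Σ (x_i y_{i+1} − x_{i+1} y_i) is linear in k.
With k=0 it equals 120; the coefficient of k is 13 (from the two edges through R).
So 13·k + 120 = 2·40.5 = 81 ⇒ k = -3.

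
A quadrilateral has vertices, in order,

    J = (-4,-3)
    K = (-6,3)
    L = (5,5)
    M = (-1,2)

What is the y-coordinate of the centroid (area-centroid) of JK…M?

Apply the shoelace (surveyor's) formula. First the cross-terms c_i = x_i·y_{i+1} − x_{i+1}·y_i:
  -30, -45, 15, 11  ⇒  2A = -49, A = -24.5.
Then Σ (y_i + y_{i+1})·c_i = -266, so ȳ = -266 / (6·(-24.5)) = 38/21.

38/21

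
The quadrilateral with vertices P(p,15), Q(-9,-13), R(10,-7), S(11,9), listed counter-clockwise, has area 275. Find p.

5

Write out the shoelace sum; only the two edges meeting at P involve p:
2·Area = [(11·15 − p·9) + (p·(-13) − (-9)·15)] + 360
       = -22·p + 660 = 550
⇒ p = 5.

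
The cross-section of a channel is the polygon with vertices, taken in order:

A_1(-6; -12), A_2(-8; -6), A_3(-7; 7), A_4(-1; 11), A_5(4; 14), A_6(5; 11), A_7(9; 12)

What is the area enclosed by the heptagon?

193.5

Apply the surveyor's formula: 2A = Σ (x_i·y_{i+1} − x_{i+1}·y_i), indices taken mod 7.
Σ = (-60) + (-98) + (-70) + (-58) + (-26) + (-39) + (-36) = -387
Area = |Σ|/2 = 193.5.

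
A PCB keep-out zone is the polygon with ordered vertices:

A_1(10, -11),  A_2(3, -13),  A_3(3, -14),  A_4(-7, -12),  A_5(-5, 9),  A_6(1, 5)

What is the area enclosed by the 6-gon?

Σ = (-97) + (-3) + (-134) + (-123) + (-34) + (-61) = -452
Area = |Σ|/2 = 226.

226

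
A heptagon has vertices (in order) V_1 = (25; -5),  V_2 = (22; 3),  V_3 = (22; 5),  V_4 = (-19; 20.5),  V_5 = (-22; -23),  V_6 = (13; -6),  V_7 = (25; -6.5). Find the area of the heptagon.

1098.5

Apply the shoelace (surveyor's) formula: 2A = Σ (x_i·y_{i+1} − x_{i+1}·y_i), indices taken mod 7.
Σ = (185) + (44) + (546) + (888) + (431) + (65.5) + (37.5) = 2197
Area = |Σ|/2 = 1098.5.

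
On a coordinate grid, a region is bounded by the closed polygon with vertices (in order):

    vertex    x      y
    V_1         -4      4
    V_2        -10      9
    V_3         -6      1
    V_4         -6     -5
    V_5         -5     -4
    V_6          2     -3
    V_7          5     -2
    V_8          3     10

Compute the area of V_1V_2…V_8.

112.5

Σ = (4) + (44) + (36) + (-1) + (23) + (11) + (56) + (52) = 225
Area = |Σ|/2 = 112.5.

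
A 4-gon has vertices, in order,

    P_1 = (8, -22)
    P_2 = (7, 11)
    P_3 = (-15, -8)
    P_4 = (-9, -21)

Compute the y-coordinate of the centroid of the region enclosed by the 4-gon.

-157/18

Apply the shoelace formula. First the cross-terms c_i = x_i·y_{i+1} − x_{i+1}·y_i:
  242, 109, 243, 366  ⇒  2A = 960, A = 480.
Then Σ (y_i + y_{i+1})·c_i = -25120, so ȳ = -25120 / (6·480) = -157/18.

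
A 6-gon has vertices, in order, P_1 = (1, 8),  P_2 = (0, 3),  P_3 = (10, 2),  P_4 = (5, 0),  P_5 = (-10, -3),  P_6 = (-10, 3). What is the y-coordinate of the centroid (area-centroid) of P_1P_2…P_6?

Apply the shoelace formula. First the cross-terms c_i = x_i·y_{i+1} − x_{i+1}·y_i:
  3, -30, -10, -15, -60, -83  ⇒  2A = -195, A = -97.5.
Then Σ (y_i + y_{i+1})·c_i = -1005, so ȳ = -1005 / (6·(-97.5)) = 67/39.

67/39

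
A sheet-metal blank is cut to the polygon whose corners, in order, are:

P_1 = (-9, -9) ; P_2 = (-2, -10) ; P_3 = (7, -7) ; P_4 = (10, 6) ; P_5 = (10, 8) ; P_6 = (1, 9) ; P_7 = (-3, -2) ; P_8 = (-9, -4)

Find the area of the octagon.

Apply the shoelace formula: 2A = Σ (x_i·y_{i+1} − x_{i+1}·y_i), indices taken mod 8.
Σ = (72) + (84) + (112) + (20) + (82) + (25) + (-6) + (45) = 434
Area = |Σ|/2 = 217.

217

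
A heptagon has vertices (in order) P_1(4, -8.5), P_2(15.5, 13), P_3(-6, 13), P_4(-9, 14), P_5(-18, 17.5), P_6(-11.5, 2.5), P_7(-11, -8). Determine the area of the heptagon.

496

Cross-terms: 183.75, 279.5, 33, 94.5, 156.25, 119.5, 125.5  ⇒  Σ = 992
Area = |Σ|/2 = 496.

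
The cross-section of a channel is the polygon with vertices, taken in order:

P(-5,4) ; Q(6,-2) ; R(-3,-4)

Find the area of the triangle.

38

Σ = (-14) + (-30) + (-32) = -76
Area = |Σ|/2 = 38.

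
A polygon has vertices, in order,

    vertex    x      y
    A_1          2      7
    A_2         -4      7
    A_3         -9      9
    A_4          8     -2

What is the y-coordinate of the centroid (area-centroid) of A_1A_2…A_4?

314/75

Apply Gauss's area formula. First the cross-terms c_i = x_i·y_{i+1} − x_{i+1}·y_i:
  42, 27, -54, 60  ⇒  2A = 75, A = 37.5.
Then Σ (y_i + y_{i+1})·c_i = 942, so ȳ = 942 / (6·37.5) = 314/75.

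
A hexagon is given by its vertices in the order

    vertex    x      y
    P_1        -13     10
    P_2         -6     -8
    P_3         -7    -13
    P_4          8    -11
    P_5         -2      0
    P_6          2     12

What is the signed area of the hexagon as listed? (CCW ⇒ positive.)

248.5

Σ = (164) + (22) + (181) + (-22) + (-24) + (176) = 497
Signed area = Σ/2 = 248.5 (positive ⇒ counter-clockwise traversal).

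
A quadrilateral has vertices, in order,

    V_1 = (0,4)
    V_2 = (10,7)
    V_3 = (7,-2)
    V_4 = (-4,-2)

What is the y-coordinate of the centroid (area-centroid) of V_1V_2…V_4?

Apply Gauss's area formula. First the cross-terms c_i = x_i·y_{i+1} − x_{i+1}·y_i:
  -40, -69, -22, -16  ⇒  2A = -147, A = -73.5.
Then Σ (y_i + y_{i+1})·c_i = -729, so ȳ = -729 / (6·(-73.5)) = 81/49.

81/49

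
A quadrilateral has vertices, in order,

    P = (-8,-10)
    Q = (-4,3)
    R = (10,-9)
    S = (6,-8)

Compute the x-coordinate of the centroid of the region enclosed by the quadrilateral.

-53/52

Apply Gauss's area formula. First the cross-terms c_i = x_i·y_{i+1} − x_{i+1}·y_i:
  -64, 6, -26, -124  ⇒  2A = -208, A = -104.
Then Σ (x_i + x_{i+1})·c_i = 636, so x̄ = 636 / (6·(-104)) = -53/52.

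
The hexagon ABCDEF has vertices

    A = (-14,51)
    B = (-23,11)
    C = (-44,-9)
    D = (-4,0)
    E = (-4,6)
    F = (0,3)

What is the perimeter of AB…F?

|AB| = √((-9)² + (-40)²) = √1681 = 41
|BC| = √((-21)² + (-20)²) = √841 = 29
|CD| = √((40)² + (9)²) = √1681 = 41
|DE| = √((0)² + (6)²) = √36 = 6
|EF| = √((4)² + (-3)²) = √25 = 5
|FA| = √((-14)² + (48)²) = √2500 = 50
Perimeter = 41 + 29 + 41 + 6 + 5 + 50 = 172.

172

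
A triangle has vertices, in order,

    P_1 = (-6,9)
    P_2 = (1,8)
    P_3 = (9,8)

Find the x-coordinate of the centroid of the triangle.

4/3

Apply the shoelace formula. First the cross-terms c_i = x_i·y_{i+1} − x_{i+1}·y_i:
  -57, -64, 129  ⇒  2A = 8, A = 4.
Then Σ (x_i + x_{i+1})·c_i = 32, so x̄ = 32 / (6·4) = 4/3.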